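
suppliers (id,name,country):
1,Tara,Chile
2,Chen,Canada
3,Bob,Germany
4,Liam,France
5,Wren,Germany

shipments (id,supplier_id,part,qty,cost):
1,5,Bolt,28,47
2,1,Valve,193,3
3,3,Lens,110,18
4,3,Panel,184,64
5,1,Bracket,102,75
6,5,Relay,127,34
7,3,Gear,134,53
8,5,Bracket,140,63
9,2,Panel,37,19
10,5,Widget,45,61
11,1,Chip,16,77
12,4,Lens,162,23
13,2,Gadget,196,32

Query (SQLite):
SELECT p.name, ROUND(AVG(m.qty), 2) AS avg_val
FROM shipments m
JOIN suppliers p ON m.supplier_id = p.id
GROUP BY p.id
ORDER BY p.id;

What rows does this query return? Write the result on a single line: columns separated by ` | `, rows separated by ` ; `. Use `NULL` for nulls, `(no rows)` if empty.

Tara | 103.67 ; Chen | 116.5 ; Bob | 142.67 ; Liam | 162 ; Wren | 85

Join each shipments row to its suppliers via supplier_id.
Group joined rows by suppliers.id; compute ROUND(AVG(m.qty), 2) per group.
  1: ids {2, 5, 11} → ROUND(AVG(m.qty), 2)=103.67
  2: ids {9, 13} → ROUND(AVG(m.qty), 2)=116.5
  3: ids {3, 4, 7} → ROUND(AVG(m.qty), 2)=142.67
  4: ids {12} → ROUND(AVG(m.qty), 2)=162
  5: ids {1, 6, 8, 10} → ROUND(AVG(m.qty), 2)=85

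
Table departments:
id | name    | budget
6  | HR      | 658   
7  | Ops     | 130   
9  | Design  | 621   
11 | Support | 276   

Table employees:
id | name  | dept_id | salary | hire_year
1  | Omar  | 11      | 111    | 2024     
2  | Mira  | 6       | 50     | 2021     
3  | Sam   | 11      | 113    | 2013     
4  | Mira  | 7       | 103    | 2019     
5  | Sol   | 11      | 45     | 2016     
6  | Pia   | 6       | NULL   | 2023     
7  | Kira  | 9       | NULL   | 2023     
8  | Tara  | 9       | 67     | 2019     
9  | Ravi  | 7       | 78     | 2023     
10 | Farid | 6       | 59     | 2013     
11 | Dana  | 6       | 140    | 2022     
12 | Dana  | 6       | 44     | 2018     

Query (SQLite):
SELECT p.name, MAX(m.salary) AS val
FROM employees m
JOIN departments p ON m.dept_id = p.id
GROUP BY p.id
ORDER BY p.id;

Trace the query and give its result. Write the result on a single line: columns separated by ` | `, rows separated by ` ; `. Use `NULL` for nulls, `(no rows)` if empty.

Join each employees row to its departments via dept_id.
Group joined rows by departments.id; compute MAX(m.salary) per group.
  6: ids {2, 6, 10, 11, 12} → MAX(m.salary)=140
  7: ids {4, 9} → MAX(m.salary)=103
  9: ids {7, 8} → MAX(m.salary)=67
  11: ids {1, 3, 5} → MAX(m.salary)=113

HR | 140 ; Ops | 103 ; Design | 67 ; Support | 113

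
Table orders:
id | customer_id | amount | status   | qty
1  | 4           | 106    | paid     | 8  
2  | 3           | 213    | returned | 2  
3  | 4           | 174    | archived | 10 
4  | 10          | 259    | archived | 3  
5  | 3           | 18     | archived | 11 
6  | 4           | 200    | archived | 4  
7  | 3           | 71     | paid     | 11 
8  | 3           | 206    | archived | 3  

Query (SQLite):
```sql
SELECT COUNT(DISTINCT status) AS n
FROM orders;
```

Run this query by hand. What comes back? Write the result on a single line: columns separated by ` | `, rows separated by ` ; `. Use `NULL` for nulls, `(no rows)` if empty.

3

Count distinct non-NULL status values.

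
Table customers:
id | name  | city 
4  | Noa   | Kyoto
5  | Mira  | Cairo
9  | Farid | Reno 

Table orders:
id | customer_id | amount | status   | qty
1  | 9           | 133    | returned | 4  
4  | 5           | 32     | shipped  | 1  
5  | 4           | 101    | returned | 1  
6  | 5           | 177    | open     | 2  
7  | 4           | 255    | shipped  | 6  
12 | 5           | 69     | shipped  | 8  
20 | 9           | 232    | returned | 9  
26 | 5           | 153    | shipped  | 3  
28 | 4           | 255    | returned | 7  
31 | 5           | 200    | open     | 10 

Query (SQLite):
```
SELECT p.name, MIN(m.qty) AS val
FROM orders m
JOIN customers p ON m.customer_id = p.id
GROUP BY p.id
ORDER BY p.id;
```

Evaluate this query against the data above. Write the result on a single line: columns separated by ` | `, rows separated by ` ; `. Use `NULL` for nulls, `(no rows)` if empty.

Join each orders row to its customers via customer_id.
Group joined rows by customers.id; compute MIN(m.qty) per group.
  4: ids {5, 7, 28} → MIN(m.qty)=1
  5: ids {4, 6, 12, 26, 31} → MIN(m.qty)=1
  9: ids {1, 20} → MIN(m.qty)=4

Noa | 1 ; Mira | 1 ; Farid | 4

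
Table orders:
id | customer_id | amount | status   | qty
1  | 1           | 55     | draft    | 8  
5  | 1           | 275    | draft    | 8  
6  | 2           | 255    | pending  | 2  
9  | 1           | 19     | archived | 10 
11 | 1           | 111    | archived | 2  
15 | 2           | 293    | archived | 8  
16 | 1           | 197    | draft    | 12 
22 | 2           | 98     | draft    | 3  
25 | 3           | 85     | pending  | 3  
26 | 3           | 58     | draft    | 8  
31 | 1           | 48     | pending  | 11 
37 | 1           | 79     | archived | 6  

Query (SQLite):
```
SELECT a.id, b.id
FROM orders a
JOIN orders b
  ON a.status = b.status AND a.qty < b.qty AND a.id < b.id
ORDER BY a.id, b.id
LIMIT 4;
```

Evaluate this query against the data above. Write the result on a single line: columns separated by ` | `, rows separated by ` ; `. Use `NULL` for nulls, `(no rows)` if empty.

1 | 16 ; 5 | 16 ; 6 | 25 ; 6 | 31

Pairs (a,b) with same status, a.qty < b.qty, a.id < b.id.
status groups: archived:{9,11,15,37} draft:{1,5,16,22,26} pending:{6,25,31}
Ordered by (a.id, b.id); first 4.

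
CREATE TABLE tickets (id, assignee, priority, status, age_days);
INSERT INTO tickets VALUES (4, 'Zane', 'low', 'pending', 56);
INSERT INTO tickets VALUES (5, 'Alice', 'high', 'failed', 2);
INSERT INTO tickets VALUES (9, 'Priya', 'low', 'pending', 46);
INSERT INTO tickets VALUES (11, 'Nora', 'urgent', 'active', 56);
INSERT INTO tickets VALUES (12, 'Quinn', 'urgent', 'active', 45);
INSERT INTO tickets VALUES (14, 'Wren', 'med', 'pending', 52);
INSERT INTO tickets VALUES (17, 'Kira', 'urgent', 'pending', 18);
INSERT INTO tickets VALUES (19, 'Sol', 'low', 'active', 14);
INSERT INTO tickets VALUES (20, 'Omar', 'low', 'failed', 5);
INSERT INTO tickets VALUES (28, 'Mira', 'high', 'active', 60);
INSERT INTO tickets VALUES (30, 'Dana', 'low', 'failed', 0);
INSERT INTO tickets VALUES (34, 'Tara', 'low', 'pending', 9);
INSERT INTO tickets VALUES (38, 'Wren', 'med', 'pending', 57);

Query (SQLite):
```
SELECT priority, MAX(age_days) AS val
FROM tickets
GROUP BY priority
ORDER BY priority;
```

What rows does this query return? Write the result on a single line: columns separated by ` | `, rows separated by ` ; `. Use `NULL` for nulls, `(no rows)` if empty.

high | 60 ; low | 56 ; med | 57 ; urgent | 56

Partition tickets by priority; compute MAX(age_days) within each group.
  high: ids {5, 28} → MAX(age_days)=60
  low: ids {4, 9, 19, 20, 30, 34} → MAX(age_days)=56
  med: ids {14, 38} → MAX(age_days)=57
  urgent: ids {11, 12, 17} → MAX(age_days)=56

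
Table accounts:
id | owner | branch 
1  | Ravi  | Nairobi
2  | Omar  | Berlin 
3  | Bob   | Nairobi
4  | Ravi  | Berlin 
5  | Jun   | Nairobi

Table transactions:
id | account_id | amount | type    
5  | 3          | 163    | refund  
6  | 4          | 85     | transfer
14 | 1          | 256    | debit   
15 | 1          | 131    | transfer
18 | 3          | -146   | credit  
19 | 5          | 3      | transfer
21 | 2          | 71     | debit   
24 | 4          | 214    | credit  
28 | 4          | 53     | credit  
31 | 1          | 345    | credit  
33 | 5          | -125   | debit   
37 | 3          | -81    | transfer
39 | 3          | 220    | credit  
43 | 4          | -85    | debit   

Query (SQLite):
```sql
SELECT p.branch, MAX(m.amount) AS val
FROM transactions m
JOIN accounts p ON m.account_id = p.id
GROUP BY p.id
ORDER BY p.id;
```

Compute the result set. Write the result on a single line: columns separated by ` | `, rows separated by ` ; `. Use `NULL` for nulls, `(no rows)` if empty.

Nairobi | 345 ; Berlin | 71 ; Nairobi | 220 ; Berlin | 214 ; Nairobi | 3

Join each transactions row to its accounts via account_id.
Group joined rows by accounts.id; compute MAX(m.amount) per group.
  1: ids {14, 15, 31} → MAX(m.amount)=345
  2: ids {21} → MAX(m.amount)=71
  3: ids {5, 18, 37, 39} → MAX(m.amount)=220
  4: ids {6, 24, 28, 43} → MAX(m.amount)=214
  5: ids {19, 33} → MAX(m.amount)=3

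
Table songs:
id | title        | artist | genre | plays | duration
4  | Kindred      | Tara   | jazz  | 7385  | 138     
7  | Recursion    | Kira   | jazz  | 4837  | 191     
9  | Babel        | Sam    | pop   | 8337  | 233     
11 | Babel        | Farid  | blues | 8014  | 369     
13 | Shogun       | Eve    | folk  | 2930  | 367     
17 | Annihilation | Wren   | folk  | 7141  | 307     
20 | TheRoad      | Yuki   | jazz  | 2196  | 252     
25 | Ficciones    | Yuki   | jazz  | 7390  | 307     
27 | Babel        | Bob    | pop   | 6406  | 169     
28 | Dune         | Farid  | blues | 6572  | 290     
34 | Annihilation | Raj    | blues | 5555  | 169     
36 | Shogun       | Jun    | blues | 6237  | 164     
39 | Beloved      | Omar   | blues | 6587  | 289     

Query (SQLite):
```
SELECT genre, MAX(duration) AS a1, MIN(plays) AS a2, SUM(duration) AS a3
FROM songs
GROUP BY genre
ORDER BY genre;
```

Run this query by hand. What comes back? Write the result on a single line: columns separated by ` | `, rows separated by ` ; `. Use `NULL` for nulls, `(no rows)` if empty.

Group songs by genre.
Per group compute: MAX(duration), MIN(plays), SUM(duration).
  blues: ids {11, 28, 34, 36, 39} → MAX(duration)=369, MIN(plays)=5555, SUM(duration)=1281
  folk: ids {13, 17} → MAX(duration)=367, MIN(plays)=2930, SUM(duration)=674
  jazz: ids {4, 7, 20, 25} → MAX(duration)=307, MIN(plays)=2196, SUM(duration)=888
  pop: ids {9, 27} → MAX(duration)=233, MIN(plays)=6406, SUM(duration)=402

blues | 369 | 5555 | 1281 ; folk | 367 | 2930 | 674 ; jazz | 307 | 2196 | 888 ; pop | 233 | 6406 | 402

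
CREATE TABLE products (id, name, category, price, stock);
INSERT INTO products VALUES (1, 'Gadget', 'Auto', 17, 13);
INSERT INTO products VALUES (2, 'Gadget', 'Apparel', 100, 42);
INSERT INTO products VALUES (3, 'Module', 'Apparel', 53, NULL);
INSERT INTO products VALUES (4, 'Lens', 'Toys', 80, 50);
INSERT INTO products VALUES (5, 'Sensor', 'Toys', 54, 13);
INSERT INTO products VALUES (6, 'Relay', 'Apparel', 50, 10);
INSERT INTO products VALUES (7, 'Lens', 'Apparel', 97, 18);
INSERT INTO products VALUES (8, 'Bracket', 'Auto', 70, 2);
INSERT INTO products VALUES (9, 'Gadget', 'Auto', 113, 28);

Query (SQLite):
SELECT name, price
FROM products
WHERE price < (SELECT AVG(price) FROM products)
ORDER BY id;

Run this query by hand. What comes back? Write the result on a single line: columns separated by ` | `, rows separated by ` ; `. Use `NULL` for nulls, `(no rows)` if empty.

Scalar subquery: AVG(price) over all products rows = 70.444444 (≈; comparison uses full precision).
Keep rows where price < that value.

Gadget | 17 ; Module | 53 ; Sensor | 54 ; Relay | 50 ; Bracket | 70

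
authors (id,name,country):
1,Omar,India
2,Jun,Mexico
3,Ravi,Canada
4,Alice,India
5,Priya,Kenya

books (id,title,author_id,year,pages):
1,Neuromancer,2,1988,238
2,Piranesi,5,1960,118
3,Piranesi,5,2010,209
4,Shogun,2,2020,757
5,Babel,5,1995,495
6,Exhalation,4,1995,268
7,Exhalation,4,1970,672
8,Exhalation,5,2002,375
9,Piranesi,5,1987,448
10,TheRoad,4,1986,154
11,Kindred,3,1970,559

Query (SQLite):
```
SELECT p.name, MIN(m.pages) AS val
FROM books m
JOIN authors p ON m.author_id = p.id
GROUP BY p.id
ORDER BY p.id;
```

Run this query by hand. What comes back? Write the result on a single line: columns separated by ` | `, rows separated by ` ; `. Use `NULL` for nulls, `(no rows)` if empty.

Join each books row to its authors via author_id.
Group joined rows by authors.id; compute MIN(m.pages) per group.
  2: ids {1, 4} → MIN(m.pages)=238
  3: ids {11} → MIN(m.pages)=559
  4: ids {6, 7, 10} → MIN(m.pages)=154
  5: ids {2, 3, 5, 8, 9} → MIN(m.pages)=118

Jun | 238 ; Ravi | 559 ; Alice | 154 ; Priya | 118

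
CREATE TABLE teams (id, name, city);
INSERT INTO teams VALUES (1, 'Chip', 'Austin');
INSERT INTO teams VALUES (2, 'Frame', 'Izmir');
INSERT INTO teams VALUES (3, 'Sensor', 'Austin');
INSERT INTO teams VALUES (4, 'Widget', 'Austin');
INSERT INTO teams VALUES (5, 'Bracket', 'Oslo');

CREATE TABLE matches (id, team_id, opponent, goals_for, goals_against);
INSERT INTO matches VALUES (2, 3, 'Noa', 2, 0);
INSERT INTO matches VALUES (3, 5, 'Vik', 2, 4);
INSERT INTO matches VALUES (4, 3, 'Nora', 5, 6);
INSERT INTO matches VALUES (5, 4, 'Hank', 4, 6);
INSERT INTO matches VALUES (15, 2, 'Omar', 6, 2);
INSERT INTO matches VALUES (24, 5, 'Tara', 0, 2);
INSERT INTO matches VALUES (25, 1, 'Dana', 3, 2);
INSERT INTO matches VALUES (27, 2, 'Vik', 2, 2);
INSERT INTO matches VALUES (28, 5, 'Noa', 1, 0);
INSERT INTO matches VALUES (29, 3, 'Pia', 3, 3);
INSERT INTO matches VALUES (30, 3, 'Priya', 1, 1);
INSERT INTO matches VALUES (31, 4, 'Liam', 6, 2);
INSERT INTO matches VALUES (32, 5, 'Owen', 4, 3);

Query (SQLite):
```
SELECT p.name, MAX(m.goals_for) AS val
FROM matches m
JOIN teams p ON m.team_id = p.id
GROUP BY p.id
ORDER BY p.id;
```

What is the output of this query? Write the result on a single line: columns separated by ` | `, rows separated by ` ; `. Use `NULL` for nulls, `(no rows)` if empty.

Chip | 3 ; Frame | 6 ; Sensor | 5 ; Widget | 6 ; Bracket | 4

Join each matches row to its teams via team_id.
Group joined rows by teams.id; compute MAX(m.goals_for) per group.
  1: ids {25} → MAX(m.goals_for)=3
  2: ids {15, 27} → MAX(m.goals_for)=6
  3: ids {2, 4, 29, 30} → MAX(m.goals_for)=5
  4: ids {5, 31} → MAX(m.goals_for)=6
  5: ids {3, 24, 28, 32} → MAX(m.goals_for)=4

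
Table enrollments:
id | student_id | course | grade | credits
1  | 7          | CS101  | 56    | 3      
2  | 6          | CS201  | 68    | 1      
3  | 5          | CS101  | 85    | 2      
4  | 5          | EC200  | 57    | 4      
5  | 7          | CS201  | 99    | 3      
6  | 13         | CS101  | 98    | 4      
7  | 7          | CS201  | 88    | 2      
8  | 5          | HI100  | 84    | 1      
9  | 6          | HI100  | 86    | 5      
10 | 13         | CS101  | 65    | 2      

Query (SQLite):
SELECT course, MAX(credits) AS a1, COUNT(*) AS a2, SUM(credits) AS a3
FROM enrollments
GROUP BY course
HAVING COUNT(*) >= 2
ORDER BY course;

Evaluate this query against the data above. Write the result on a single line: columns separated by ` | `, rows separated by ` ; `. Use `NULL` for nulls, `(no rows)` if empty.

Group enrollments by course.
Per group compute: MAX(credits), COUNT(*), SUM(credits).
HAVING: drop groups with fewer than 2 rows.
  CS101: ids {1, 3, 6, 10} → MAX(credits)=4, COUNT(*)=4, SUM(credits)=11
  CS201: ids {2, 5, 7} → MAX(credits)=3, COUNT(*)=3, SUM(credits)=6
  EC200: ids {4} → MAX(credits)=4, COUNT(*)=1, SUM(credits)=4
  HI100: ids {8, 9} → MAX(credits)=5, COUNT(*)=2, SUM(credits)=6

CS101 | 4 | 4 | 11 ; CS201 | 3 | 3 | 6 ; HI100 | 5 | 2 | 6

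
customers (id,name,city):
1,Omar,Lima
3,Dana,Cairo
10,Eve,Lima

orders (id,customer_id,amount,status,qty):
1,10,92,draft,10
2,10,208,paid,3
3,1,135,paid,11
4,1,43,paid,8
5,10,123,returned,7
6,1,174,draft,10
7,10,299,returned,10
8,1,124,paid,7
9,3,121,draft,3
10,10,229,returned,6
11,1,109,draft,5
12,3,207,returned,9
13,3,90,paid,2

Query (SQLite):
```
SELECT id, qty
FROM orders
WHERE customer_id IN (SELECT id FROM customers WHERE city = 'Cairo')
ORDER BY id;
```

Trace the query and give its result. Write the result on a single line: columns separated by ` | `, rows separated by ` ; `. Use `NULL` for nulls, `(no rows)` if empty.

Inner query: customers.id where city = 'Cairo'.
Outer: keep orders rows whose customer_id is in that set.
Inner query → {3}

9 | 3 ; 12 | 9 ; 13 | 2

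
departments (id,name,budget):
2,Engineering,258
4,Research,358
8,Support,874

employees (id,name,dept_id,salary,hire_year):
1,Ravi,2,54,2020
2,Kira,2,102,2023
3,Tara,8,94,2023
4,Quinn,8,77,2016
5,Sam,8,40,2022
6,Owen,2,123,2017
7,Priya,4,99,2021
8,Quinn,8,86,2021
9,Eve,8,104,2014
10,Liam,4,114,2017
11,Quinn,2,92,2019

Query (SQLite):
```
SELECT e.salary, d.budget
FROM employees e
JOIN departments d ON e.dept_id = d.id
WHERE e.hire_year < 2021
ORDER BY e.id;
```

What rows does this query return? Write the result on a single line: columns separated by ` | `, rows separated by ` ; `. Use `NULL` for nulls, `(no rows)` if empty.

54 | 258 ; 77 | 874 ; 123 | 258 ; 104 | 874 ; 114 | 358 ; 92 | 258

Each employees row matches the departments row where dept_id = departments.id.
Then keep rows with e.hire_year < 2021.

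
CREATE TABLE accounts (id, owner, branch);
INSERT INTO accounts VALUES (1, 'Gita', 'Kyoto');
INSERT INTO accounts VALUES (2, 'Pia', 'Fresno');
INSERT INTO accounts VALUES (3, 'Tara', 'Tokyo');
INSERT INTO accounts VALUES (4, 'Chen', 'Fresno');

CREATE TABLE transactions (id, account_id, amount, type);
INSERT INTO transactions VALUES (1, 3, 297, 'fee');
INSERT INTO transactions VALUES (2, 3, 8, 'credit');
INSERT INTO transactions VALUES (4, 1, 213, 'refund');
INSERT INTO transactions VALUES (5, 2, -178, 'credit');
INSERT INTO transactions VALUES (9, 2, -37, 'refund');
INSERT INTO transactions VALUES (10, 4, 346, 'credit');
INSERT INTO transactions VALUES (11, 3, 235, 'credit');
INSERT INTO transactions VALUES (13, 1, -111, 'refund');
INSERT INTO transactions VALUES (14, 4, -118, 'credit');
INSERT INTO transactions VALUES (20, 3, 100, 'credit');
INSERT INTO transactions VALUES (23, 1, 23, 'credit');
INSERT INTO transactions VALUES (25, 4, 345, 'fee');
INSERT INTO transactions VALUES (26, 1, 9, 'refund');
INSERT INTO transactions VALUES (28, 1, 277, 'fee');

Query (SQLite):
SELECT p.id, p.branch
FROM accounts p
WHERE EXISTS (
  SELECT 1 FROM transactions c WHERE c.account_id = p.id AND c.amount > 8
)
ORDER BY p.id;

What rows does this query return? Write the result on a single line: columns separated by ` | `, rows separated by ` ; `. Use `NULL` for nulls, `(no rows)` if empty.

1 | Kyoto ; 3 | Tokyo ; 4 | Fresno

For each accounts row, check whether any transactions with matching account_id has amount > 8.
Keep rows where that is true.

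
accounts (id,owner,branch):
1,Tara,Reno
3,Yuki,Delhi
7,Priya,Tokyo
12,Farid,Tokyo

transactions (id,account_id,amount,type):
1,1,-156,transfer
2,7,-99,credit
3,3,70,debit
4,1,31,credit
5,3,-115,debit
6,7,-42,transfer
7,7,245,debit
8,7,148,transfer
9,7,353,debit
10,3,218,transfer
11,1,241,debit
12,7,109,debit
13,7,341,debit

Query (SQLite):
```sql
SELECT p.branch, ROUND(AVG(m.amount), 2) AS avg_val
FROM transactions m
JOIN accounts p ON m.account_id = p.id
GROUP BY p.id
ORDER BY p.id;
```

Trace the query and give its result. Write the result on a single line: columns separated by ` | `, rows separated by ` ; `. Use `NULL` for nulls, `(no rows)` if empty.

Reno | 38.67 ; Delhi | 57.67 ; Tokyo | 150.71

Join each transactions row to its accounts via account_id.
Group joined rows by accounts.id; compute ROUND(AVG(m.amount), 2) per group.
  1: ids {1, 4, 11} → ROUND(AVG(m.amount), 2)=38.67
  3: ids {3, 5, 10} → ROUND(AVG(m.amount), 2)=57.67
  7: ids {2, 6, 7, 8, 9, 12, 13} → ROUND(AVG(m.amount), 2)=150.71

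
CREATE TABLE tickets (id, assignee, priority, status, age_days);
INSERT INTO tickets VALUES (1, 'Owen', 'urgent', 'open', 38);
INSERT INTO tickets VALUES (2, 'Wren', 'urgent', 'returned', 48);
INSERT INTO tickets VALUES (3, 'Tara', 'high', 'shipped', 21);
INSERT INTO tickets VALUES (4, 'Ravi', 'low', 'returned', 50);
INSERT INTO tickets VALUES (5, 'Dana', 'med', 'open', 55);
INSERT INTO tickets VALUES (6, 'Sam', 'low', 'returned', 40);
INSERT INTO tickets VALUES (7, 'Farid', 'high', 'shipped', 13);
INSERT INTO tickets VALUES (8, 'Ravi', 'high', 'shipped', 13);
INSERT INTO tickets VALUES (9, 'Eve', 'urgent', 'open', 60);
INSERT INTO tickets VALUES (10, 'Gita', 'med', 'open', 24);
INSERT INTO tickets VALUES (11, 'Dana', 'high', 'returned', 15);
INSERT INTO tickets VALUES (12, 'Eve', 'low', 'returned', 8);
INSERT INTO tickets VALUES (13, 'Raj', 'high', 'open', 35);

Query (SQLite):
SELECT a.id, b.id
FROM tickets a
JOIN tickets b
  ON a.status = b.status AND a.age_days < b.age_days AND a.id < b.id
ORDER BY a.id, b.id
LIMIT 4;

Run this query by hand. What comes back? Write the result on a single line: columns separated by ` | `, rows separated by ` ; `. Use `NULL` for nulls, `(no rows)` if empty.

Pairs (a,b) with same status, a.age_days < b.age_days, a.id < b.id.
status groups: open:{1,5,9,10,13} returned:{2,4,6,11,12} shipped:{3,7,8}
Ordered by (a.id, b.id); first 4.

1 | 5 ; 1 | 9 ; 2 | 4 ; 5 | 9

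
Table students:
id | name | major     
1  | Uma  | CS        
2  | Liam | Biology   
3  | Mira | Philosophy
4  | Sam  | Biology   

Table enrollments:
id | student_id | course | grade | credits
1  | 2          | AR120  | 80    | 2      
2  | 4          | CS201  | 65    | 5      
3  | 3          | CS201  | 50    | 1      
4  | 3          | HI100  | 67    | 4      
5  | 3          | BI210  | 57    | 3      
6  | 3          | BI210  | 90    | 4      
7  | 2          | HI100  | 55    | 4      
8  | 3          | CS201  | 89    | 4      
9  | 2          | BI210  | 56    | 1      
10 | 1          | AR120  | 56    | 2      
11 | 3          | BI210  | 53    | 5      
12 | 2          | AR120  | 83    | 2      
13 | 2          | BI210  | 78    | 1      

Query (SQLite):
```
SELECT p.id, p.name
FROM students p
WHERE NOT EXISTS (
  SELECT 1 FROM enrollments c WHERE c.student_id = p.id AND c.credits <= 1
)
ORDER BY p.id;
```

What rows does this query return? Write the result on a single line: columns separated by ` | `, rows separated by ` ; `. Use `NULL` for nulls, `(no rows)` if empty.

For each students row, check whether any enrollments with matching student_id has credits <= 1.
Keep rows where that is false.

1 | Uma ; 4 | Sam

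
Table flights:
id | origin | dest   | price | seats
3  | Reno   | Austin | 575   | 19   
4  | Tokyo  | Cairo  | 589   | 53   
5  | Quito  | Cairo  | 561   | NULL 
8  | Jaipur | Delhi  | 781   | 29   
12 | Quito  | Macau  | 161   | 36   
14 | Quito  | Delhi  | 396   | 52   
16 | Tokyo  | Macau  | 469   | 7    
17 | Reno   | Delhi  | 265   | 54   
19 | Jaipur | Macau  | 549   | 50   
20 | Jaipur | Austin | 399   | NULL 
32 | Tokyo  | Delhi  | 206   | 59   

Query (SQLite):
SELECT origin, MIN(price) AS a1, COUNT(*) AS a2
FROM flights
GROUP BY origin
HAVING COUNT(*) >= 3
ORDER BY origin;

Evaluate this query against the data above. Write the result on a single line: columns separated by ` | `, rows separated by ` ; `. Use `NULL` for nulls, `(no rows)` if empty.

Jaipur | 399 | 3 ; Quito | 161 | 3 ; Tokyo | 206 | 3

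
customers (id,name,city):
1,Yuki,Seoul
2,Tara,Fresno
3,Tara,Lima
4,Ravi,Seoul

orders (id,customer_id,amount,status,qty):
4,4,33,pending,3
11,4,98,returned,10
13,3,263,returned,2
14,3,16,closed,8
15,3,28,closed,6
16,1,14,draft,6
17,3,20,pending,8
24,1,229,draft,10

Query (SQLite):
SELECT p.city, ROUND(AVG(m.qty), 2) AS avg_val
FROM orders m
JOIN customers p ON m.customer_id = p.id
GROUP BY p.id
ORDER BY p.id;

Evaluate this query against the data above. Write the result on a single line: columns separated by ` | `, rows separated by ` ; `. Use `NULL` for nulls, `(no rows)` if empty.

Seoul | 8 ; Lima | 6 ; Seoul | 6.5

Join each orders row to its customers via customer_id.
Group joined rows by customers.id; compute ROUND(AVG(m.qty), 2) per group.
  1: ids {16, 24} → ROUND(AVG(m.qty), 2)=8
  3: ids {13, 14, 15, 17} → ROUND(AVG(m.qty), 2)=6
  4: ids {4, 11} → ROUND(AVG(m.qty), 2)=6.5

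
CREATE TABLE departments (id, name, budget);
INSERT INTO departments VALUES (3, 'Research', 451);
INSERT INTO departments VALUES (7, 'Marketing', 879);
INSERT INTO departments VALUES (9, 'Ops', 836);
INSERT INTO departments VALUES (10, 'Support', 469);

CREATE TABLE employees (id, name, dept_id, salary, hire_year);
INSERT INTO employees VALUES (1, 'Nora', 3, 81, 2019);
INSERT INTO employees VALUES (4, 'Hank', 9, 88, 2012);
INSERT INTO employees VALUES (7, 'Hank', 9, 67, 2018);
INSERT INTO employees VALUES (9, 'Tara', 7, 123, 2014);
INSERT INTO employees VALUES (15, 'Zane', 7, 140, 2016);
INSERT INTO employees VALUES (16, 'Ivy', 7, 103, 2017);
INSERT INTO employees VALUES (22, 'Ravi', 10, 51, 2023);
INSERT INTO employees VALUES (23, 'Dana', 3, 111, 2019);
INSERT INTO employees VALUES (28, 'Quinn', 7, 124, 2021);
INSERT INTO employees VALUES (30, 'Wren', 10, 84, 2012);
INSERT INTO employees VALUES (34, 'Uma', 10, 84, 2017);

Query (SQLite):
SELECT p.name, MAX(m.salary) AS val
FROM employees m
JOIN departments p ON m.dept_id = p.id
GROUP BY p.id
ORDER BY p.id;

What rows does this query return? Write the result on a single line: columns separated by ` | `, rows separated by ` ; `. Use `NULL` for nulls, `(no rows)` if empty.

Research | 111 ; Marketing | 140 ; Ops | 88 ; Support | 84

Join each employees row to its departments via dept_id.
Group joined rows by departments.id; compute MAX(m.salary) per group.
  3: ids {1, 23} → MAX(m.salary)=111
  7: ids {9, 15, 16, 28} → MAX(m.salary)=140
  9: ids {4, 7} → MAX(m.salary)=88
  10: ids {22, 30, 34} → MAX(m.salary)=84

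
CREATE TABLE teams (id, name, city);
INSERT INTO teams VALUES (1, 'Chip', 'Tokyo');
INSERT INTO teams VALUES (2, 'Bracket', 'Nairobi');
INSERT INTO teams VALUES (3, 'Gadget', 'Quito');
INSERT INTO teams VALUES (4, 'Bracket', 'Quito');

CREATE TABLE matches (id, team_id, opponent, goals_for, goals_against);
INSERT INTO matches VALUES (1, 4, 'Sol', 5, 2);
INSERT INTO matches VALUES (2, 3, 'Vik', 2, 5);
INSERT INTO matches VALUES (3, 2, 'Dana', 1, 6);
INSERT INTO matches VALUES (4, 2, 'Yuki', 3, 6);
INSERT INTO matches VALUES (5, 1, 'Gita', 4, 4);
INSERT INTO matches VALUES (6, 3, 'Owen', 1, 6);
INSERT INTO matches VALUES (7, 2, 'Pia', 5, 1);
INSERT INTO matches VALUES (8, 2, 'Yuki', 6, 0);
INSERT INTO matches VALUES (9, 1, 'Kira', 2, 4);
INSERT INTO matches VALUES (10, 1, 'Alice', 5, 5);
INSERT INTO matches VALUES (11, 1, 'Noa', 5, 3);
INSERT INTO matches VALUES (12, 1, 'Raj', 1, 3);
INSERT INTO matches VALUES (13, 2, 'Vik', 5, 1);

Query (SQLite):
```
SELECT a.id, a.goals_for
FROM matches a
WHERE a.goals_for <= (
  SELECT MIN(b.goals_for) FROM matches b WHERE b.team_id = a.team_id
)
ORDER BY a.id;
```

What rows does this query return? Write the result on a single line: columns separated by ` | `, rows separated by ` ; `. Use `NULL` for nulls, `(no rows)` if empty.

1 | 5 ; 3 | 1 ; 6 | 1 ; 12 | 1

For each matches row a, compute MIN(goals_for) over rows sharing a.team_id.
Keep row a if a.goals_for <= that per-group MIN.
  team_id=1: MIN(goals_for) = 1
  team_id=2: MIN(goals_for) = 1
  team_id=3: MIN(goals_for) = 1
  team_id=4: MIN(goals_for) = 5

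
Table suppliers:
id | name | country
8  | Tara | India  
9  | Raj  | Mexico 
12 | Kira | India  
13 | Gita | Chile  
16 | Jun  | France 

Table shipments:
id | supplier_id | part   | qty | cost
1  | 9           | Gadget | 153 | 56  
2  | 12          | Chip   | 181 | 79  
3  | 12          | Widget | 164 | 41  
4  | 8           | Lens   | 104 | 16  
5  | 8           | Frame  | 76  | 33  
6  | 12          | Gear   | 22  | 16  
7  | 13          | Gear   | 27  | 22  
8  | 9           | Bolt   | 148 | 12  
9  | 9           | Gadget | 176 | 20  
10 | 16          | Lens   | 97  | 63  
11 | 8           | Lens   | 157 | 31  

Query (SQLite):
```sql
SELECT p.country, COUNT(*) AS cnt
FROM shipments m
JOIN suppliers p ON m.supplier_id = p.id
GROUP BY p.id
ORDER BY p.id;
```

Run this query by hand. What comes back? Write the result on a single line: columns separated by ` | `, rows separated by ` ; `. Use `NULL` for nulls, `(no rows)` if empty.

India | 3 ; Mexico | 3 ; India | 3 ; Chile | 1 ; France | 1

Join each shipments row to its suppliers via supplier_id.
Group joined rows by suppliers.id; compute COUNT(*) per group.
  8: ids {4, 5, 11} → COUNT(*)=3
  9: ids {1, 8, 9} → COUNT(*)=3
  12: ids {2, 3, 6} → COUNT(*)=3
  13: ids {7} → COUNT(*)=1
  16: ids {10} → COUNT(*)=1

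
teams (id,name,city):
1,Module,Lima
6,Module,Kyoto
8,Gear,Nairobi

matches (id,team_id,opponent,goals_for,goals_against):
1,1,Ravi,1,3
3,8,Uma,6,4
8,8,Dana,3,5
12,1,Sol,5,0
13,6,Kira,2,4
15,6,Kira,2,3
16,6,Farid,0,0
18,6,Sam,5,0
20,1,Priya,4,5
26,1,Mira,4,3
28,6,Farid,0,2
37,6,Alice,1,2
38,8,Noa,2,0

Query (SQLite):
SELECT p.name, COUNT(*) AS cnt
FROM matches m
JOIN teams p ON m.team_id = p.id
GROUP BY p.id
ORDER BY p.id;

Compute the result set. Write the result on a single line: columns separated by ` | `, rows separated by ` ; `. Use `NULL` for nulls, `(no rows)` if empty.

Join each matches row to its teams via team_id.
Group joined rows by teams.id; compute COUNT(*) per group.
  1: ids {1, 12, 20, 26} → COUNT(*)=4
  6: ids {13, 15, 16, 18, 28, 37} → COUNT(*)=6
  8: ids {3, 8, 38} → COUNT(*)=3

Module | 4 ; Module | 6 ; Gear | 3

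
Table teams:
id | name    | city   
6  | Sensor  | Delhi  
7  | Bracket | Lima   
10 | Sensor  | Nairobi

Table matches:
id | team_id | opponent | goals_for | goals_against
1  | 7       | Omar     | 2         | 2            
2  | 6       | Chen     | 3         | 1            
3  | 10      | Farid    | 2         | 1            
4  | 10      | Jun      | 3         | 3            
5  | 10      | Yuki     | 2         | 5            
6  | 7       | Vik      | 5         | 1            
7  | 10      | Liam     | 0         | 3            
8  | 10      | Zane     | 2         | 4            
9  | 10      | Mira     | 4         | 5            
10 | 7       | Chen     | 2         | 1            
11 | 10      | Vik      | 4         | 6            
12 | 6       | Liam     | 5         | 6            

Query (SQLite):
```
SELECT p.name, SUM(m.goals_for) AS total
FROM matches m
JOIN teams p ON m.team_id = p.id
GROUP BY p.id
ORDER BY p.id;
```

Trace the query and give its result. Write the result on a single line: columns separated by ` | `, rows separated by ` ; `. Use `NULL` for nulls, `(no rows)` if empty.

Join each matches row to its teams via team_id.
Group joined rows by teams.id; compute SUM(m.goals_for) per group.
  6: ids {2, 12} → SUM(m.goals_for)=8
  7: ids {1, 6, 10} → SUM(m.goals_for)=9
  10: ids {3, 4, 5, 7, 8, 9, 11} → SUM(m.goals_for)=17

Sensor | 8 ; Bracket | 9 ; Sensor | 17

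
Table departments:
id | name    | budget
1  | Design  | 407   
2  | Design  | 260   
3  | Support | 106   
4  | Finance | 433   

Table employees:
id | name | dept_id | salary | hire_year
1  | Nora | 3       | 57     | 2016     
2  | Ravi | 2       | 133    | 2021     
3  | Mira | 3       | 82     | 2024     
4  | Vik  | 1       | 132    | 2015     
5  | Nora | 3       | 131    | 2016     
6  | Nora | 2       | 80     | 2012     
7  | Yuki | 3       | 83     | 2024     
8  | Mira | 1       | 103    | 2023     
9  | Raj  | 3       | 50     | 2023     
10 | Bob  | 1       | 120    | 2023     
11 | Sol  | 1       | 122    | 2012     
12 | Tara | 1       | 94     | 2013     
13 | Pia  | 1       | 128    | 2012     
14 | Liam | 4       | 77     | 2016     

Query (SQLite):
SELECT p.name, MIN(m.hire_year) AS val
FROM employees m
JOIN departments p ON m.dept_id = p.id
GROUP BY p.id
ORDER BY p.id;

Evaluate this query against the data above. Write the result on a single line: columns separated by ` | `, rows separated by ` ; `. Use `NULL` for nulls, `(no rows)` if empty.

Design | 2012 ; Design | 2012 ; Support | 2016 ; Finance | 2016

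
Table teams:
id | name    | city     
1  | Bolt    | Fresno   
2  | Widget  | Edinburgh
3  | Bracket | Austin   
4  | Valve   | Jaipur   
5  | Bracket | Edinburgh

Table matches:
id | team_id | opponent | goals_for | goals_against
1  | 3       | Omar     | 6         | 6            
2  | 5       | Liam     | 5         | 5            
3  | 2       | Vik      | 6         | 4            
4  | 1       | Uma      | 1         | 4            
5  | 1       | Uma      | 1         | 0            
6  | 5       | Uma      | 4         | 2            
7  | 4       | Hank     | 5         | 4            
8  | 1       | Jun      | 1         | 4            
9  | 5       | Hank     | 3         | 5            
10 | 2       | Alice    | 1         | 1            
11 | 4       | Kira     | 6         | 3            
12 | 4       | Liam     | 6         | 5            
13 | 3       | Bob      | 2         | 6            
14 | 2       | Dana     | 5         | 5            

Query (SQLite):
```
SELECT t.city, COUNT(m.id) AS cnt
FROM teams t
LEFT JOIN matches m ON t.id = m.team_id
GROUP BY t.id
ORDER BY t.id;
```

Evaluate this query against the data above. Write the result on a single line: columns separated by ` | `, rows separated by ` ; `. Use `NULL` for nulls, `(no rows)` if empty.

LEFT JOIN keeps every teams row; unmatched ones get NULL for matches columns.
Group by teams.id and compute COUNT(m.id). COUNT(col) of an all-NULL group is 0.
  1: ids {4, 5, 8} → COUNT(m.id)=3
  2: ids {3, 10, 14} → COUNT(m.id)=3
  3: ids {1, 13} → COUNT(m.id)=2
  4: ids {7, 11, 12} → COUNT(m.id)=3
  5: ids {2, 6, 9} → COUNT(m.id)=3

Fresno | 3 ; Edinburgh | 3 ; Austin | 2 ; Jaipur | 3 ; Edinburgh | 3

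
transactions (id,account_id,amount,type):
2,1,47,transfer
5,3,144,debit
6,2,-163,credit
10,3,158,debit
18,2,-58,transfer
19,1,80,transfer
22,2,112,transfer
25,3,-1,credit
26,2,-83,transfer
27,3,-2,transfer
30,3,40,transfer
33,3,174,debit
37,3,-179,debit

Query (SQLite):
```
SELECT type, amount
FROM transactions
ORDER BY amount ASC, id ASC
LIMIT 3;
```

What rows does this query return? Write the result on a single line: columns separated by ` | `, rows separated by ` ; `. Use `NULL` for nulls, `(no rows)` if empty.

Sort by amount asc, tiebreak id asc: (-179, id=37), (-163, id=6), (-83, id=26), (-58, id=18), (-2, id=27), (-1, id=25) …. Take first 3.

debit | -179 ; credit | -163 ; transfer | -83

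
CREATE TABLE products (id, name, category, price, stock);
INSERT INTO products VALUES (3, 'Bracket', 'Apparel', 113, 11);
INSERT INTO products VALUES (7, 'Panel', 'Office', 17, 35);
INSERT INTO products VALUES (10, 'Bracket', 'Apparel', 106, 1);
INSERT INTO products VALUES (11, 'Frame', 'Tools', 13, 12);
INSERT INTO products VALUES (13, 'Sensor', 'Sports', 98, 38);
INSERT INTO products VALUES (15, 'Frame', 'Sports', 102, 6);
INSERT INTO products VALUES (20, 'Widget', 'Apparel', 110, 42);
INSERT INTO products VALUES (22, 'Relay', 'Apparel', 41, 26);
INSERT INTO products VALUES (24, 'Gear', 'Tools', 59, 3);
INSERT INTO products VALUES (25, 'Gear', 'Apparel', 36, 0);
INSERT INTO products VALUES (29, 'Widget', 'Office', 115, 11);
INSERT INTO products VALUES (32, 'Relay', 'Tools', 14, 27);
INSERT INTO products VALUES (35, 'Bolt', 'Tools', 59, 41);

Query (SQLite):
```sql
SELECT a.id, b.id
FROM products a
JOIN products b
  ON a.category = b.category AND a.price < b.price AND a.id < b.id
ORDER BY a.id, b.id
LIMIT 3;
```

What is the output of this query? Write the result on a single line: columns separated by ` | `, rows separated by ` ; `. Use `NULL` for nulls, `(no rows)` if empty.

Pairs (a,b) with same category, a.price < b.price, a.id < b.id.
category groups: Apparel:{3,10,20,22,25} Office:{7,29} Sports:{13,15} Tools:{11,24,32,35}
Ordered by (a.id, b.id); first 3.

7 | 29 ; 10 | 20 ; 11 | 24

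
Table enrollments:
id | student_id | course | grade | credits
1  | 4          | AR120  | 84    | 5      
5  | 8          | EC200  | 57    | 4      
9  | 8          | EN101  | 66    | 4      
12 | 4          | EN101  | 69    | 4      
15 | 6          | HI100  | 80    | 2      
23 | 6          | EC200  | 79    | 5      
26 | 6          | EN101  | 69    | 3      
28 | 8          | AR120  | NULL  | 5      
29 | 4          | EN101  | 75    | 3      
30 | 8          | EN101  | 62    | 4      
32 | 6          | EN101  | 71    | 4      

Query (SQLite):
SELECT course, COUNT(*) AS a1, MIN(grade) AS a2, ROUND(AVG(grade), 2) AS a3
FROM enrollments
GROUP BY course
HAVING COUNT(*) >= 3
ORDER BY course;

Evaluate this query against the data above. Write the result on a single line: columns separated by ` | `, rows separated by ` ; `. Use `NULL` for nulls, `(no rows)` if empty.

Group enrollments by course.
Per group compute: COUNT(*), MIN(grade), ROUND(AVG(grade), 2).
HAVING: drop groups with fewer than 3 rows.
  AR120: ids {1, 28} → COUNT(*)=2, MIN(grade)=84, ROUND(AVG(grade), 2)=84
  EC200: ids {5, 23} → COUNT(*)=2, MIN(grade)=57, ROUND(AVG(grade), 2)=68
  EN101: ids {9, 12, 26, 29, 30, 32} → COUNT(*)=6, MIN(grade)=62, ROUND(AVG(grade), 2)=68.67
  HI100: ids {15} → COUNT(*)=1, MIN(grade)=80, ROUND(AVG(grade), 2)=80

EN101 | 6 | 62 | 68.67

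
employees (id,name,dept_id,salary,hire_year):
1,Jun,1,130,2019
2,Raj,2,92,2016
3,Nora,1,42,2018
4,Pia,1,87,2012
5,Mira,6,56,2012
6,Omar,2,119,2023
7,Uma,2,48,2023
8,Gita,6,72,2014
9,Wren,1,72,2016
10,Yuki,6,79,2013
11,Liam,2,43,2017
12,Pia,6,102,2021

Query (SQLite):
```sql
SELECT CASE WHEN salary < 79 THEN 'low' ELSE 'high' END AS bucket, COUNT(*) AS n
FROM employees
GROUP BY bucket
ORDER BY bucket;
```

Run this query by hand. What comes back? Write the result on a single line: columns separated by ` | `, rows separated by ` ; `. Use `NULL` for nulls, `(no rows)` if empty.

high | 6 ; low | 6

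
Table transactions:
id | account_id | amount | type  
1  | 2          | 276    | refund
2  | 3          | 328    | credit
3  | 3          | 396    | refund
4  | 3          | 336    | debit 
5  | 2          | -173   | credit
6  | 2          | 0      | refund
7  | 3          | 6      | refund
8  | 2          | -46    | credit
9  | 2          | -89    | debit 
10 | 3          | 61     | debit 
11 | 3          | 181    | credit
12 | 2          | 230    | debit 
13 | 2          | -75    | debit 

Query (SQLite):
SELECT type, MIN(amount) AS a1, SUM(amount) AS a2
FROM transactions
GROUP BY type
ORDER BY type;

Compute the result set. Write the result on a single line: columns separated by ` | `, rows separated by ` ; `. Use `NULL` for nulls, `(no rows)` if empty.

Group transactions by type.
Per group compute: MIN(amount), SUM(amount).
  credit: ids {2, 5, 8, 11} → MIN(amount)=-173, SUM(amount)=290
  debit: ids {4, 9, 10, 12, 13} → MIN(amount)=-89, SUM(amount)=463
  refund: ids {1, 3, 6, 7} → MIN(amount)=0, SUM(amount)=678

credit | -173 | 290 ; debit | -89 | 463 ; refund | 0 | 678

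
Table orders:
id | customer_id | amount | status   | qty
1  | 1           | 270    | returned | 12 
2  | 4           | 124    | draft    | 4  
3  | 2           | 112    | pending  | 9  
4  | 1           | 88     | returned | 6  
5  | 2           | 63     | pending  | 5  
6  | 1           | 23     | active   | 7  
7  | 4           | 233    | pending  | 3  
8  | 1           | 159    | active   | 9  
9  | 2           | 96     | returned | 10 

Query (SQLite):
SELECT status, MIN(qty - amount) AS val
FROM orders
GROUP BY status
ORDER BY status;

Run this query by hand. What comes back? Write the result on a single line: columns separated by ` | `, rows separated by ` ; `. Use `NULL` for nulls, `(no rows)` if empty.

For each row compute qty - amount.
Group by status; take MIN of the expression per group.
  active: ids {6, 8} → MIN(qty - amount)=-150
  draft: ids {2} → MIN(qty - amount)=-120
  pending: ids {3, 5, 7} → MIN(qty - amount)=-230
  returned: ids {1, 4, 9} → MIN(qty - amount)=-258

active | -150 ; draft | -120 ; pending | -230 ; returned | -258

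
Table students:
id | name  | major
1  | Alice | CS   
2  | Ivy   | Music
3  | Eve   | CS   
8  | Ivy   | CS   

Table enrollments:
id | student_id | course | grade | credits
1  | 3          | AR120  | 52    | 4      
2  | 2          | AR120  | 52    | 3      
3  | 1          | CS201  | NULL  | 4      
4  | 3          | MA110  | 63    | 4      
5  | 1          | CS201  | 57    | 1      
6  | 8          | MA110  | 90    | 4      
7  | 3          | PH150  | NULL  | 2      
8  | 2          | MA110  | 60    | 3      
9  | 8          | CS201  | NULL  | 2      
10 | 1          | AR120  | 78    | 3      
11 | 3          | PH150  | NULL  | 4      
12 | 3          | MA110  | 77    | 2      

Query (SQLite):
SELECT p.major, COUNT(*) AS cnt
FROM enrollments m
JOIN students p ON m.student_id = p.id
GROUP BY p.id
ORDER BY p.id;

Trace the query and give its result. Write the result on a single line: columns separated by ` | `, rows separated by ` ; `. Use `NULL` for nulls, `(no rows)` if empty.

CS | 3 ; Music | 2 ; CS | 5 ; CS | 2

Join each enrollments row to its students via student_id.
Group joined rows by students.id; compute COUNT(*) per group.
  1: ids {3, 5, 10} → COUNT(*)=3
  2: ids {2, 8} → COUNT(*)=2
  3: ids {1, 4, 7, 11, 12} → COUNT(*)=5
  8: ids {6, 9} → COUNT(*)=2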